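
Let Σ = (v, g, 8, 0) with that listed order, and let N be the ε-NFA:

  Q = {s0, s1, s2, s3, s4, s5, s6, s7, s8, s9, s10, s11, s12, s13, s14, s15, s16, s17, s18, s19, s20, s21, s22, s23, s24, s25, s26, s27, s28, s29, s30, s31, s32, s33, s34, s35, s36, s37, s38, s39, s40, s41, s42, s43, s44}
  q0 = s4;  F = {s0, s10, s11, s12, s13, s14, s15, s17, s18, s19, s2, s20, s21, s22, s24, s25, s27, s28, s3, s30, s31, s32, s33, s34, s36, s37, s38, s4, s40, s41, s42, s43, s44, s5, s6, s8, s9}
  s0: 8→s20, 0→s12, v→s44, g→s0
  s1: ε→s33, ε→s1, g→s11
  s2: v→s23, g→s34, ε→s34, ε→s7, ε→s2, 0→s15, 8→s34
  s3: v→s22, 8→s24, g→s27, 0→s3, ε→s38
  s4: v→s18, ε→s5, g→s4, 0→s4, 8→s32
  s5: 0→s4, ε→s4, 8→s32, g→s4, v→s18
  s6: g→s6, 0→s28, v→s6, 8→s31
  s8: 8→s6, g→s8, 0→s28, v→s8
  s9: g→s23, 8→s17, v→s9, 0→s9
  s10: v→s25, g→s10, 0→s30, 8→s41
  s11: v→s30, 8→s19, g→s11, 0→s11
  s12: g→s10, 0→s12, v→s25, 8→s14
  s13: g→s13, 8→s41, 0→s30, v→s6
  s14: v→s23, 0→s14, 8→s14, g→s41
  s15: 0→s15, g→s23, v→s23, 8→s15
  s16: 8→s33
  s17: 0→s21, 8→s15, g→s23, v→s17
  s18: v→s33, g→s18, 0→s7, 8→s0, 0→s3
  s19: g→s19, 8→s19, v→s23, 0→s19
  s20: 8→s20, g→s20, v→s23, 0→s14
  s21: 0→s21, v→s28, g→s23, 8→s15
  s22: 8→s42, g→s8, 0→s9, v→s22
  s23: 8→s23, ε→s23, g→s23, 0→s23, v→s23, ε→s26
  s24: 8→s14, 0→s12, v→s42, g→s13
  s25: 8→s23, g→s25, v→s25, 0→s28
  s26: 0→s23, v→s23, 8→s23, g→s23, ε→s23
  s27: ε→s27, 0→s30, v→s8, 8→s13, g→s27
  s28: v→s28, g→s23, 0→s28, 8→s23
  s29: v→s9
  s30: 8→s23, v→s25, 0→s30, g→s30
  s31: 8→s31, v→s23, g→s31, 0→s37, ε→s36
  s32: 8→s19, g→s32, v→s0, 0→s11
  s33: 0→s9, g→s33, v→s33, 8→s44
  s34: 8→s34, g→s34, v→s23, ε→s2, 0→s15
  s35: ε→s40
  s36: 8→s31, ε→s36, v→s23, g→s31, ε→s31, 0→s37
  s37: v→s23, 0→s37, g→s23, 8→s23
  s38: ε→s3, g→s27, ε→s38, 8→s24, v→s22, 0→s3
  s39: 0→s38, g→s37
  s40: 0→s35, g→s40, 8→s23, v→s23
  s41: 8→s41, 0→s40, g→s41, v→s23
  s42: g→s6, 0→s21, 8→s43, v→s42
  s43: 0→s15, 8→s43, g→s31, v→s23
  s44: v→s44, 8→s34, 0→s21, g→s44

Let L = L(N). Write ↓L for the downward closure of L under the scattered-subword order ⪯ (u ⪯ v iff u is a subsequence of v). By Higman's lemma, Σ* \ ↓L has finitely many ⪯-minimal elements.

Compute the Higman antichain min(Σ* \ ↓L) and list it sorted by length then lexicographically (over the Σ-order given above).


A = [88v, vv0g, 80v8, v0g08].

|Q|=45, |F|=37, |δ|=181 (19 ε).
min D↑ (34 st, q0=0, F={15}): 0:v→1,g→0,8→2,0→0 1:v→3,g→1,8→4,0→5 2:v→4,g→2,8→6,0→7 3:v→3,g→3,8→8,0→9 4:v→8,g→4,8→10,0→11 5:v→12,g→13,8→14,0→5 6:v→15,g→6,8→6,0→6 7:v→16,g→7,8→6,0→7 8:v→8,g→8,8→17,0→18 9:v→9,g→15,8→19,0→9 10:v→15,g→10,8→10,0→20 11:v→21,g→22,8→20,0→11 12:v→12,g→23,8→24,0→9 13:v→23,g→13,8→25,0→16 14:v→24,g→25,8→20,0→11 15:v→15,g→15,8→15,0→15 16:v→21,g→16,8→15,0→16 17:v→15,g→17,8→17,0→26 18:v→27,g→15,8→26,0→18 19:v→19,g→15,8→26,0→18 20:v→15,g→28,8→20,0→20 21:v→21,g→21,8→15,0→27 22:v→21,g→22,8→28,0→16 23:v→23,g→23,8→29,0→27 24:v→24,g→29,8→30,0→18 25:v→29,g→25,8→28,0→16 26:v→15,g→15,8→26,0→26 27:v→27,g→15,8→15,0→27 28:v→15,g→28,8→28,0→31 29:v→29,g→29,8→32,0→27 30:v→15,g→32,8→30,0→26 31:v→15,g→31,8→15,0→31 32:v→15,g→32,8→32,0→33 33:v→15,g→15,8→15,0→33 (ε-aug+det+¬).
'88v': N↓-sim [41, 31, 16, 2] end={s23,s26} rej; 3/3 deletions ∈↓L.
'vv0g': N↓-sim [41, 36, 21, 8, 2] end={s23,s26} ∉↓L; 4/4 deletions ∈↓L.
'80v8': |S_i|=[41, 31, 16, 5, 2] end={s23,s26} rej; 4/4 deletions ∈↓L.
'v0g08': |S_i|=[41, 36, 29, 16, 8, 2] end={s23,s26} — reject; 5/5 del acc.
4 words, ⪯-incomp.


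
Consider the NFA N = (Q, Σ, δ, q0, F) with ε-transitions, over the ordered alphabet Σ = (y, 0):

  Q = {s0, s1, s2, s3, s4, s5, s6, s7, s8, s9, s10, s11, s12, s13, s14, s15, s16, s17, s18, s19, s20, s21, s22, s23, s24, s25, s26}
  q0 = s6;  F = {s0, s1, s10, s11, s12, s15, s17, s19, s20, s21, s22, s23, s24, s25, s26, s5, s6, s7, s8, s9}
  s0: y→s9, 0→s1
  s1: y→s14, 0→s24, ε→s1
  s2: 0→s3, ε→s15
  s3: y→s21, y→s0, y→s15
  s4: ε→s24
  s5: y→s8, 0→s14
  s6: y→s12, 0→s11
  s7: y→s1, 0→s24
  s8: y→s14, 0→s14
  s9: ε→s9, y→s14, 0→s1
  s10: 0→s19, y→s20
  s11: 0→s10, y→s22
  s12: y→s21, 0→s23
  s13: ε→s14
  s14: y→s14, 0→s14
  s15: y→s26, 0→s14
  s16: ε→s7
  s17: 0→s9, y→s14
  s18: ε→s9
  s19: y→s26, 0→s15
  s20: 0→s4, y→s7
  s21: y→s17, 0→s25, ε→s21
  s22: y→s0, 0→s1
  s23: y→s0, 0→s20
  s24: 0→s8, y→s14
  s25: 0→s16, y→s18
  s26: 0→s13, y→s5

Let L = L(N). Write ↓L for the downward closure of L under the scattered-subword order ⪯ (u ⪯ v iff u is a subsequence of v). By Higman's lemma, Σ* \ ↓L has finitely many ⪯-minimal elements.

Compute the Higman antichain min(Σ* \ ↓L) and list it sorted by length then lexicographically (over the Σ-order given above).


Antichain: [yyyy, 0y0y, y000y, 000y0, 00000].

|Q|=27, |F|=20, |δ|=54 (8 ε).
min D↑ (21 st, q0=0, F={13}): 0:y→1,0→2 1:y→3,0→4 2:y→5,0→6 3:y→7,0→8 4:y→9,0→10 5:y→9,0→11 6:y→10,0→12 7:y→13,0→14 8:y→14,0→15 9:y→14,0→11 10:y→15,0→16 11:y→13,0→16 12:y→17,0→18 13:y→13,0→13 14:y→13,0→11 15:y→11,0→16 16:y→13,0→19 17:y→20,0→13 18:y→17,0→13 19:y→13,0→13 20:y→19,0→13.
'yyyy': run [25, 20, 13, 7, 1] end={s14} — reject; 4/4 single-dels accept.
'0y0y': |S_i|=[25, 21, 14, 6, 1] end={s14} ∉↓L; 4/4 single-dels accept.
'y000y': |S_i|=[25, 20, 14, 8, 4, 1] end={s14} — reject; 5/5 single-dels accept.
'000y0': N↓-sim [25, 21, 14, 9, 5, 2] end={s13,s14} ∉↓L; 5/5 del acc.
'00000': |S_i|=[25, 21, 14, 9, 6, 2] end={s13,s14} ∉↓L; 5/5 del acc.
5 obstructions.


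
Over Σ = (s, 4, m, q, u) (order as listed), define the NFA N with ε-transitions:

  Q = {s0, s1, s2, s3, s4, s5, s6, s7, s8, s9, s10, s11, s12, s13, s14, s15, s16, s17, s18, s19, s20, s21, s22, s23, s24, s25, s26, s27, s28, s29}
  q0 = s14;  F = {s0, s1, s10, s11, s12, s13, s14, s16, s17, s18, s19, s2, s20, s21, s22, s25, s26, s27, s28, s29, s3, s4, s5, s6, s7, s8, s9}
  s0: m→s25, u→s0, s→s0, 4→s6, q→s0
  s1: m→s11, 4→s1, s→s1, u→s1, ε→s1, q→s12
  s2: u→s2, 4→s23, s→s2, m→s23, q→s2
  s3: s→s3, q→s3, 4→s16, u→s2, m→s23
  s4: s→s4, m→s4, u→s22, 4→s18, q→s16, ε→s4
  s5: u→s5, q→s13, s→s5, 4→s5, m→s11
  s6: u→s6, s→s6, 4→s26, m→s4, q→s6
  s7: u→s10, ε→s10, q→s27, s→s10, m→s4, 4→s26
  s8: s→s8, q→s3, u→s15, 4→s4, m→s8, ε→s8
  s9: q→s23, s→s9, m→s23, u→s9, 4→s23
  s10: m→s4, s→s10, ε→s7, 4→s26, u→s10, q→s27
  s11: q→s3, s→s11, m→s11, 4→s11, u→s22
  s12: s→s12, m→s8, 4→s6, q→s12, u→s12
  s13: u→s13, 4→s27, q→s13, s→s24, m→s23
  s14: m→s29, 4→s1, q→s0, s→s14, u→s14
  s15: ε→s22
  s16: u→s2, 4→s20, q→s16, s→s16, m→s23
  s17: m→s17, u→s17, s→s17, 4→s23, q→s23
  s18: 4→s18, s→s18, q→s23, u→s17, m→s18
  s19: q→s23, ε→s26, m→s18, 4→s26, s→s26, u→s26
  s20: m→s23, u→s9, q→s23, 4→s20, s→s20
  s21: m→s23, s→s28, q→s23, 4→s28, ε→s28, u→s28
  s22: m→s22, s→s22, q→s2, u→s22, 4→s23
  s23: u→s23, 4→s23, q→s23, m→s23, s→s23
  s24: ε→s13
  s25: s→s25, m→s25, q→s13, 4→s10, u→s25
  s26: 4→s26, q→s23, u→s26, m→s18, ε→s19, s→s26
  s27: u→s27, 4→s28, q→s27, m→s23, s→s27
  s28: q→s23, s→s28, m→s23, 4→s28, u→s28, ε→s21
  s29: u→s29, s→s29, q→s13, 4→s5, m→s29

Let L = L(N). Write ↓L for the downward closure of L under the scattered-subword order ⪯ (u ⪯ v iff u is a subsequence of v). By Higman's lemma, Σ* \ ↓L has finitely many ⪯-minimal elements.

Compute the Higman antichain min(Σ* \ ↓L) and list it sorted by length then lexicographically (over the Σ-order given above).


|Q|=30, |F|=27, |δ|=151 (11 ε).
min D↑ (25 st, q0=0, F={14}): 0:s→0,4→1,m→2,q→3,u→0 1:s→1,4→1,m→4,q→5,u→1 2:s→2,4→6,m→2,q→7,u→2 3:s→3,4→8,m→9,q→3,u→3 4:s→4,4→4,m→4,q→10,u→11 5:s→5,4→8,m→12,q→5,u→5 6:s→6,4→6,m→4,q→7,u→6 7:s→7,4→13,m→14,q→7,u→7 8:s→8,4→15,m→16,q→8,u→8 9:s→9,4→17,m→9,q→7,u→9 10:s→10,4→18,m→14,q→10,u→19 11:s→11,4→14,m→11,q→19,u→11 12:s→12,4→16,m→12,q→10,u→11 13:s→13,4→20,m→14,q→13,u→13 14:s→14,4→14,m→14,q→14,u→14 15:s→15,4→15,m→21,q→14,u→15 16:s→16,4→21,m→16,q→18,u→11 17:s→17,4→15,m→16,q→13,u→17 18:s→18,4→22,m→14,q→18,u→19 19:s→19,4→14,m→14,q→19,u→19 20:s→20,4→20,m→14,q→14,u→20 21:s→21,4→21,m→21,q→14,u→23 22:s→22,4→22,m→14,q→14,u→24 23:s→23,4→14,m→23,q→14,u→23 24:s→24,4→14,m→14,q→14,u→24 (ε-aug+det+¬).
'mqm': |S_i|=[30, 25, 11, 1] end={s23} rej; 3/3 deletions ∈↓L.
'4mu4': |S_i|=[30, 26, 13, 6, 1] end={s23} rej; 4/4 deletions ∈↓L.
'q44q': N↓-sim [30, 25, 17, 9, 1] end={s23} rej; 4/4 del acc.
3 obstructions.

A = [mqm, 4mu4, q44q].


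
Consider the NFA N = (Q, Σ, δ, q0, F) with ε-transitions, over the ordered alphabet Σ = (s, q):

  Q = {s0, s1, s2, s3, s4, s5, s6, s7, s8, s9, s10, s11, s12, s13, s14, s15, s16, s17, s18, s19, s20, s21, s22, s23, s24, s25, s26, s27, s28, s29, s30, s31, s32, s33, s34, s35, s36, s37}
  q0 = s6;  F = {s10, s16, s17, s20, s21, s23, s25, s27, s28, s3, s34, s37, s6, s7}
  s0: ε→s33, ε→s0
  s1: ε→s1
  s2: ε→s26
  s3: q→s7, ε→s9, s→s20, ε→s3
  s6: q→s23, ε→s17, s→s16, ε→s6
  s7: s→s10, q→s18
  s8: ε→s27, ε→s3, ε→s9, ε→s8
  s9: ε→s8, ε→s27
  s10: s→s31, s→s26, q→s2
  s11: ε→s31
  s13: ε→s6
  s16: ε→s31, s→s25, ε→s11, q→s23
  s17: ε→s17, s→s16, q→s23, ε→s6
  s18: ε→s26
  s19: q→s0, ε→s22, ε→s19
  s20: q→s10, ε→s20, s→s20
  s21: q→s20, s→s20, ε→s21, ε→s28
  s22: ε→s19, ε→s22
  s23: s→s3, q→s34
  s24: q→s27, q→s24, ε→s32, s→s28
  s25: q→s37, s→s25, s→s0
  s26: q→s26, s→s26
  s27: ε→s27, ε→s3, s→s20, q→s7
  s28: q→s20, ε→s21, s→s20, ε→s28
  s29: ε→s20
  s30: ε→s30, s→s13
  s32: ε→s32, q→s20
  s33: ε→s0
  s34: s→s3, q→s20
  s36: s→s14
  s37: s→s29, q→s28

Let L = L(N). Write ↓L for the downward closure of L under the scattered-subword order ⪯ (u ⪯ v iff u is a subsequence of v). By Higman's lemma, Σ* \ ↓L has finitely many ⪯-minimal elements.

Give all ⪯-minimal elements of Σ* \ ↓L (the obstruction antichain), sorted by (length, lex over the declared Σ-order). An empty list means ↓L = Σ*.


min(Σ*\↓L) = [qsqq, qssqs, qsqss, qqqqs, qqqqq, ssqsqs].

|Q|=38, |F|=14, |δ|=76 (37 ε).
min D↑ (12 st, q0=0, F={11}): 0:s→1,q→2 1:s→3,q→2 2:s→4,q→5 3:s→3,q→6 4:s→7,q→8 5:s→4,q→7 6:s→7,q→9 7:s→7,q→10 8:s→10,q→11 9:s→7,q→7 10:s→11,q→11 11:s→11,q→11 (ε-aug+det+¬).
'qsqq': run [24, 17, 12, 6, 3] end={s18,s2,s26} rej; 4/4 del acc.
'qssqs': |S_i|=[24, 17, 12, 5, 4, 2] end={s26,s31} — reject; 5/5 del acc.
'qsqss': |S_i|=[24, 17, 12, 6, 4, 2] end={s26,s31} — reject; 5/5 deletions ∈↓L.
'qqqqs': run [24, 17, 14, 7, 5, 2] end={s26,s31} ∉↓L; 5/5 del acc.
'qqqqq': |S_i|=[24, 17, 14, 7, 5, 2] end={s2,s26} — reject; 5/5 deletions ∈↓L.
'ssqsqs': N↓-sim [24, 22, 18, 11, 6, 4, 2] end={s26,s31} ∉↓L; 6/6 del acc.
6 minimals (antichain).


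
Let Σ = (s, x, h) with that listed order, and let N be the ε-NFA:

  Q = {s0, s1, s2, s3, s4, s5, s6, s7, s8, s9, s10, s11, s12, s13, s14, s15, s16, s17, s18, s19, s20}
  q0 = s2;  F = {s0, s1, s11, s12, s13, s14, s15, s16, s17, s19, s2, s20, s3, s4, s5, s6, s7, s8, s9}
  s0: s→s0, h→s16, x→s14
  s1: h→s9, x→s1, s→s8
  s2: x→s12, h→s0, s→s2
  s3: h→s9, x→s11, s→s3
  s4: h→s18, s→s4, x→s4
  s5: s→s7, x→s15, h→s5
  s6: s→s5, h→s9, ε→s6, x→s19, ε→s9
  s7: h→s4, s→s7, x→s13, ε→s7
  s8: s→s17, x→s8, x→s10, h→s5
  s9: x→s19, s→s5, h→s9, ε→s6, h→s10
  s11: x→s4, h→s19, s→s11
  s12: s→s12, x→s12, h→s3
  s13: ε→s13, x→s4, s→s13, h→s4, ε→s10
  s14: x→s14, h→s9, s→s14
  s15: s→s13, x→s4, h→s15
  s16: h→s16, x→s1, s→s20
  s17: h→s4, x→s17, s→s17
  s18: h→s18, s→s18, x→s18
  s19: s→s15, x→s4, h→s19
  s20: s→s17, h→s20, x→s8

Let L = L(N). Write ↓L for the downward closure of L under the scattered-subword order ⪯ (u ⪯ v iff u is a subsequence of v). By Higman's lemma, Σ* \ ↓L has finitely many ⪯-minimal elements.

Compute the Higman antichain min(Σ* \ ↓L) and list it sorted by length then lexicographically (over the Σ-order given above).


|Q|=21, |F|=19, |δ|=68 (6 ε).
min D↑ (19 st, q0=0, F={15}): 0:s→0,x→1,h→2 1:s→1,x→1,h→3 2:s→2,x→4,h→5 3:s→3,x→6,h→7 4:s→4,x→4,h→7 5:s→8,x→9,h→5 6:s→6,x→10,h→11 7:s→12,x→11,h→7 8:s→13,x→14,h→8 9:s→14,x→9,h→7 10:s→10,x→10,h→15 11:s→16,x→10,h→11 12:s→17,x→16,h→12 13:s→13,x→13,h→10 14:s→13,x→14,h→12 15:s→15,x→15,h→15 16:s→18,x→10,h→16 17:s→17,x→18,h→10 18:s→18,x→10,h→10 [Hopcroft].
'xhxxh': N↓-sim [21, 17, 12, 7, 2, 1] end={s18} ∉↓L; 5/5 single-dels accept.
'hhsshh': N↓-sim [21, 19, 15, 10, 6, 2, 1] end={s18} rej; 6/6 single-dels accept.
2 obstructions.

Antichain: [xhxxh, hhsshh].


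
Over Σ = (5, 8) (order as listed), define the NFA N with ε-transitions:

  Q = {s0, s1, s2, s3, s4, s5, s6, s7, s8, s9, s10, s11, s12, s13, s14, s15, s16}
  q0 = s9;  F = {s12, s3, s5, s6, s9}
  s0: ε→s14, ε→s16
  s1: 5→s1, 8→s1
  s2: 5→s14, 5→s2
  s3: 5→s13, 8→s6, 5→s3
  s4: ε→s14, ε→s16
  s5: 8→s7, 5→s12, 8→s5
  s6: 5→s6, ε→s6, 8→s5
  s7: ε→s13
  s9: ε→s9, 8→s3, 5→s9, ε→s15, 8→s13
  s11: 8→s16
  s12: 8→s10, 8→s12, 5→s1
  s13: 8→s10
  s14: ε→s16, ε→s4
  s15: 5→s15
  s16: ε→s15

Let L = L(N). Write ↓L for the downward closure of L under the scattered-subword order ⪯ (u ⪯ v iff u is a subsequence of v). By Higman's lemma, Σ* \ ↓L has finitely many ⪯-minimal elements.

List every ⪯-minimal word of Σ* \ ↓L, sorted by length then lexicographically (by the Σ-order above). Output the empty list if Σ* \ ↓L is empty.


|Q|=17, |F|=5, |δ|=32 (11 ε).
min D↑ (6 st, q0=0, F={5}): 0:5→0,8→1 1:5→1,8→2 2:5→2,8→3 3:5→4,8→3 4:5→5,8→4 5:5→5,8→5.
'88855': |S_i|=[10, 8, 7, 6, 3, 1] end={s1} rej; 5/5 single-dels accept.
1 obstructions.

Antichain: [88855].


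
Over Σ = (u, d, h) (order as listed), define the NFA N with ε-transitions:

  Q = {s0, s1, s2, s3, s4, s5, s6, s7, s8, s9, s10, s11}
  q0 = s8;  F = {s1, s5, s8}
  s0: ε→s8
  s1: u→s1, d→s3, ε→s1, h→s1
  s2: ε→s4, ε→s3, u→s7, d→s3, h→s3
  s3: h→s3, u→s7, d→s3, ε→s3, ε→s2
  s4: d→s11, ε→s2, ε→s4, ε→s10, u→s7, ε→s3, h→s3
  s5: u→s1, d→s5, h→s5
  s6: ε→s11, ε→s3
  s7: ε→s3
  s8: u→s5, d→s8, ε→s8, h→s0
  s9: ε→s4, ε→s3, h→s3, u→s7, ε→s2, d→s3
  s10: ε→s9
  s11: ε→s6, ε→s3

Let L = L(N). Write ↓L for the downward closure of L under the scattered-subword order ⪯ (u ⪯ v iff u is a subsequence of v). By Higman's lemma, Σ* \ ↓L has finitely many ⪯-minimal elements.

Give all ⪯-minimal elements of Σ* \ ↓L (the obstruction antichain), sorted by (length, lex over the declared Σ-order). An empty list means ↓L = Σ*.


|Q|=12, |F|=3, |δ|=41 (20 ε).
min D↑ (4 st, q0=0, F={3}): 0:u→1,d→0,h→0 1:u→2,d→1,h→1 2:u→2,d→3,h→2 3:u→3,d→3,h→3 [Hopcroft].
'uud': |S_i|=[12, 10, 9, 8] end={s10,s11,s2,s3,s4,s6,s7,s9} rej; 3/3 deletions ∈↓L.
1 words, ⪯-incomp.

Antichain: [uud].


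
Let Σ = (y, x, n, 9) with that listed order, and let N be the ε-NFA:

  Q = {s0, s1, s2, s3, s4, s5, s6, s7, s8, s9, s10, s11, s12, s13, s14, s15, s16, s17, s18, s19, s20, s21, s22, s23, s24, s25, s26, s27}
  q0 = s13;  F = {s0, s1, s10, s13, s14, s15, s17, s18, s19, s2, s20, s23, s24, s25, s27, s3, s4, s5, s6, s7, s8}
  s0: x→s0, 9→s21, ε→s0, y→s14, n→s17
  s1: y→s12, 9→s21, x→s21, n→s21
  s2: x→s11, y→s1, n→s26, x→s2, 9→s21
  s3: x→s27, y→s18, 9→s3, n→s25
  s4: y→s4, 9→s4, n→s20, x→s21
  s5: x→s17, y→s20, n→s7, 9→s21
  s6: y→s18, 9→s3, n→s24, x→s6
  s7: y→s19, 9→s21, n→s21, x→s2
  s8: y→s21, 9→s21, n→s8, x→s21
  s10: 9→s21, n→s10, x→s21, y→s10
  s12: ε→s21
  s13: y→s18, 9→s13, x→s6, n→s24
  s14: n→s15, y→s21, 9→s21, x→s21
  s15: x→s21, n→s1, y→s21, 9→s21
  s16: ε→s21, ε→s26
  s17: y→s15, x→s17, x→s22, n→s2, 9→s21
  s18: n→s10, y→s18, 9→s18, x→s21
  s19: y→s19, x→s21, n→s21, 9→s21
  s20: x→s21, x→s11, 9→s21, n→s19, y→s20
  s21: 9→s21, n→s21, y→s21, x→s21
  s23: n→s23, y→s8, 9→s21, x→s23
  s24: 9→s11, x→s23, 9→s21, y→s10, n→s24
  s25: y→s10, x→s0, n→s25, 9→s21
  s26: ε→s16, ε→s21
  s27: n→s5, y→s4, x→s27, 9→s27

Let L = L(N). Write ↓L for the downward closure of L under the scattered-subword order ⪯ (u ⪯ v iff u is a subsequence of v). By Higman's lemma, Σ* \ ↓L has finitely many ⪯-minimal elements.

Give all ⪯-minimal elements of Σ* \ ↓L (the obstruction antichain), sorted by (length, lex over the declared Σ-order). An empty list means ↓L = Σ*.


|Q|=28, |F|=21, |δ|=98 (6 ε).
min D↑ (22 st, q0=0, F={4}): 0:y→1,x→2,n→3,9→0 1:y→1,x→4,n→5,9→1 2:y→1,x→2,n→3,9→6 3:y→5,x→7,n→3,9→4 4:y→4,x→4,n→4,9→4 5:y→5,x→4,n→5,9→4 6:y→1,x→8,n→9,9→6 7:y→10,x→7,n→7,9→4 8:y→11,x→8,n→12,9→8 9:y→5,x→13,n→9,9→4 10:y→4,x→4,n→10,9→4 11:y→11,x→4,n→14,9→11 12:y→14,x→15,n→16,9→4 13:y→17,x→13,n→15,9→4 14:y→14,x→4,n→18,9→4 15:y→19,x→15,n→20,9→4 16:y→18,x→20,n→4,9→4 17:y→4,x→4,n→19,9→4 18:y→18,x→4,n→4,9→4 19:y→4,x→4,n→21,9→4 20:y→21,x→20,n→4,9→4 21:y→4,x→4,n→4,9→4 (ε-aug+det+¬).
'yx': N↓-sim [27, 12, 2] end={s11,s21} — reject; 2/2 deletions ∈↓L.
'n9': N↓-sim [27, 21, 2] end={s11,s21} — reject; 2/2 del acc.
'nxyy': N↓-sim [27, 21, 14, 6, 2] end={s12,s21} ∉↓L; 4/4 del acc.
'x9xnnn': |S_i|=[27, 26, 22, 18, 14, 9, 3] end={s16,s21,s26} rej; 6/6 single-dels accept.
4 obstructions.

A = [yx, n9, nxyy, x9xnnn].


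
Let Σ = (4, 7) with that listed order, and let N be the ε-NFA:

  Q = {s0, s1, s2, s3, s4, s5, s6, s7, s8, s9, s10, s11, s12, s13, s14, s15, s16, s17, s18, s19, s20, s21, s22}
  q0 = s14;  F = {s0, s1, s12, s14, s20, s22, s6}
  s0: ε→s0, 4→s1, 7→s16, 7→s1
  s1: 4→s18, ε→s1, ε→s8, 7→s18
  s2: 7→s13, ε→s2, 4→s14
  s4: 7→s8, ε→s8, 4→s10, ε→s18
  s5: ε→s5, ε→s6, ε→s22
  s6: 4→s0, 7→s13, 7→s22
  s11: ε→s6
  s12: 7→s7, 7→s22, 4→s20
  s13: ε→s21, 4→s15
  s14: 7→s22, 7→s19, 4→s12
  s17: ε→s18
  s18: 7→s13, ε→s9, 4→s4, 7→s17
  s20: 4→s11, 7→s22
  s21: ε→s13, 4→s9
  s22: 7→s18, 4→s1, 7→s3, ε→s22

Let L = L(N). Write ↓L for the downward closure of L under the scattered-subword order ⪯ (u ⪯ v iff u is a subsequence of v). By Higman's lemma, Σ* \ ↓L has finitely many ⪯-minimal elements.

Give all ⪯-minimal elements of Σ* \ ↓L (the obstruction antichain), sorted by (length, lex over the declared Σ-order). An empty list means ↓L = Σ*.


|Q|=23, |F|=7, |δ|=43 (15 ε).
min D↑ (8 st, q0=0, F={5}): 0:4→1,7→2 1:4→3,7→2 2:4→4,7→5 3:4→6,7→2 4:4→5,7→5 5:4→5,7→5 6:4→7,7→2 7:4→4,7→4.
'77': run [21, 15, 10] end={s10,s13,s15,s17,s18,s21,s3,s4,s8,s9} ∉↓L; 2/2 del acc.
'744': |S_i|=[21, 15, 10, 9] end={s10,s13,s15,s17,s18,s21,s4,s8,s9} — reject; 3/3 del acc.
'444444': N↓-sim [21, 19, 17, 16, 12, 10, 9] end={s10,s13,s15,s17,s18,s21,s4,s8,s9} rej; 6/6 single-dels accept.
'444447': N↓-sim [21, 19, 17, 16, 12, 10, 9] end={s10,s13,s15,s17,s18,s21,s4,s8,s9} — reject; 6/6 single-dels accept.
'444474': run [21, 19, 17, 16, 12, 11, 9] end={s10,s13,s15,s17,s18,s21,s4,s8,s9} rej; 6/6 deletions ∈↓L.
5 minimals (antichain).

A = [77, 744, 444444, 444447, 444474].


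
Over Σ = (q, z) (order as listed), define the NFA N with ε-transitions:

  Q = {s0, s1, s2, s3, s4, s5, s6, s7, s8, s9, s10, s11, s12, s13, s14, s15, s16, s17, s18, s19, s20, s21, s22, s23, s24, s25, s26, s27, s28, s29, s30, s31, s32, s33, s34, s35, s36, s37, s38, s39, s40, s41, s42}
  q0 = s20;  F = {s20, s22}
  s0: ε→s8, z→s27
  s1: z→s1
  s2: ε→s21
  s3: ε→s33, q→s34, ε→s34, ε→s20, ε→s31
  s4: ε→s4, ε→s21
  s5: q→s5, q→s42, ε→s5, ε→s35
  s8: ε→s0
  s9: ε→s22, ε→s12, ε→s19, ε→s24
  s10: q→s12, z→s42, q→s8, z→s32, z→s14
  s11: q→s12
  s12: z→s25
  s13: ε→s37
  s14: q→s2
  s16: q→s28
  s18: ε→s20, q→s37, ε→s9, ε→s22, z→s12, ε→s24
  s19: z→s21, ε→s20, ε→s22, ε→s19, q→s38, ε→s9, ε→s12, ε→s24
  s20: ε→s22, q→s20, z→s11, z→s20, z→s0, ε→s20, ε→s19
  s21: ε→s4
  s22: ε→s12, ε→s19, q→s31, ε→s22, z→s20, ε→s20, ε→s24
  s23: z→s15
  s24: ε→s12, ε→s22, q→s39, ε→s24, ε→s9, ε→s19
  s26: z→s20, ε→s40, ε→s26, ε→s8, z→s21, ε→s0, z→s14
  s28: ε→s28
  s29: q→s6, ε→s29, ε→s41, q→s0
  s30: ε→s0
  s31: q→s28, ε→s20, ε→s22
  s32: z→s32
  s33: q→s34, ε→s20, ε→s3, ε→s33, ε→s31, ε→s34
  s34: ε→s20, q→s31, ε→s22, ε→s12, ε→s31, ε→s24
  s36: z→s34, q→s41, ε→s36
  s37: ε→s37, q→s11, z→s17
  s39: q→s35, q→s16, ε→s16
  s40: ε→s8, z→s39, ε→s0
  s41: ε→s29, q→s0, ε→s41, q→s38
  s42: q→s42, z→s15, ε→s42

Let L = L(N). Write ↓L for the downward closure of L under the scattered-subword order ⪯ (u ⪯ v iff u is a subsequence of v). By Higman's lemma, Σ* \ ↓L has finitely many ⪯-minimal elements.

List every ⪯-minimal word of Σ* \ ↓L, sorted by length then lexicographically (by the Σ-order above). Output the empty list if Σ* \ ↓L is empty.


A = [].

|Q|=43, |F|=2, |δ|=114 (68 ε).
min D↑ (1 st, q0=0, F={}): 0:q→0,z→0 (ε-aug+det+¬).
L(D↑) = ∅; no obstructions.


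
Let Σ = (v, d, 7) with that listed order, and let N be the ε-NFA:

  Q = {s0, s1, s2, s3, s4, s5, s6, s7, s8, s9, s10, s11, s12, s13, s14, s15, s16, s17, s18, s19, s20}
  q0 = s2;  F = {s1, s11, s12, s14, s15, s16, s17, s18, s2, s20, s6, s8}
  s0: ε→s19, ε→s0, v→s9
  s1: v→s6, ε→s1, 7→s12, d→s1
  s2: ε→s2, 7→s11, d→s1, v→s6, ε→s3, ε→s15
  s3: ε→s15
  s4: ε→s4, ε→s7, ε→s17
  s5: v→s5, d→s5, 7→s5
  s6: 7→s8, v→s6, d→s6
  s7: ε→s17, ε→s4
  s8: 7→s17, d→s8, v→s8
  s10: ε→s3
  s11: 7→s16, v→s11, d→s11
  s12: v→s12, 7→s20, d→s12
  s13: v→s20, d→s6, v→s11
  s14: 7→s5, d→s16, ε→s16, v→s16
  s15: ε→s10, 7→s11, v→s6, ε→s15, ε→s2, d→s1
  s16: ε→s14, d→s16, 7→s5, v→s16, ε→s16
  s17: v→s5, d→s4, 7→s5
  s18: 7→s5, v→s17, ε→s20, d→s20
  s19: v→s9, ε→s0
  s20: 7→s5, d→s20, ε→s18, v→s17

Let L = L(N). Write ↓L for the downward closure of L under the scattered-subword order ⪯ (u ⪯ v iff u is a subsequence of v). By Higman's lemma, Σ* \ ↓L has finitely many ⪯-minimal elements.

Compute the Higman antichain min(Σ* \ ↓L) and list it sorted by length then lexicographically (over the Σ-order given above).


A = [777, v77v, d77vv].

|Q|=21, |F|=12, |δ|=66 (22 ε).
min D↑ (10 st, q0=0, F={9}): 0:v→1,d→2,7→3 1:v→1,d→1,7→4 2:v→1,d→2,7→5 3:v→3,d→3,7→6 4:v→4,d→4,7→7 5:v→5,d→5,7→8 6:v→6,d→6,7→9 7:v→9,d→7,7→9 8:v→7,d→8,7→9 9:v→9,d→9,7→9 [Hopcroft].
'777': run [17, 11, 8, 1] end={s5} — reject; 3/3 deletions ∈↓L.
'v77v': run [17, 12, 9, 4, 1] end={s5} rej; 4/4 deletions ∈↓L.
'd77vv': run [17, 13, 10, 6, 4, 1] end={s5} rej; 5/5 single-dels accept.
3 minimals (antichain).


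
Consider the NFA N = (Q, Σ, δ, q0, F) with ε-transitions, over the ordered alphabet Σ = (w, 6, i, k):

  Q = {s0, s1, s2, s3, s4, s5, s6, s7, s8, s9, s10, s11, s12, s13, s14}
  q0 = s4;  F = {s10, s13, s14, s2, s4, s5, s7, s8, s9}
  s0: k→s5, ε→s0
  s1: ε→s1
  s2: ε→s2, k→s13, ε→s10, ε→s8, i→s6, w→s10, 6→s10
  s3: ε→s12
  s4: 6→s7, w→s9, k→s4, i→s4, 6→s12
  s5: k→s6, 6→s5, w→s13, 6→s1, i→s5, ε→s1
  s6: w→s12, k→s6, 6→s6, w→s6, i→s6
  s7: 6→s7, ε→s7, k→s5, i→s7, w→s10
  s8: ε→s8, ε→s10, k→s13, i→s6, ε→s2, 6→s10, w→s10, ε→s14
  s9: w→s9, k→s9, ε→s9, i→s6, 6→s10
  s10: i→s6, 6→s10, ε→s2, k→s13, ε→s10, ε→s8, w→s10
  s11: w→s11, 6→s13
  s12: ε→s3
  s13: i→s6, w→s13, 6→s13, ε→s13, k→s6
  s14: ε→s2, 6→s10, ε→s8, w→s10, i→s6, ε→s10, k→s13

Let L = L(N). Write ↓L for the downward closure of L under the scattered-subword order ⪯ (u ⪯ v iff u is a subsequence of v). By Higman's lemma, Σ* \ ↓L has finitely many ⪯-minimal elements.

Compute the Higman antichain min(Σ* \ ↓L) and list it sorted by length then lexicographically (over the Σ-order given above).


|Q|=15, |F|=9, |δ|=67 (21 ε).
min D↑ (7 st, q0=0, F={4}): 0:w→1,6→2,i→0,k→0 1:w→1,6→3,i→4,k→1 2:w→3,6→2,i→2,k→5 3:w→3,6→3,i→4,k→6 4:w→4,6→4,i→4,k→4 5:w→6,6→5,i→5,k→4 6:w→6,6→6,i→4,k→4 (ε-aug+det+¬).
'wi': N↓-sim [13, 9, 3] end={s12,s3,s6} ∉↓L; 2/2 single-dels accept.
'6kk': N↓-sim [13, 11, 6, 3] end={s12,s3,s6} — reject; 3/3 deletions ∈↓L.
2 minimals (antichain).

Antichain: [wi, 6kk].


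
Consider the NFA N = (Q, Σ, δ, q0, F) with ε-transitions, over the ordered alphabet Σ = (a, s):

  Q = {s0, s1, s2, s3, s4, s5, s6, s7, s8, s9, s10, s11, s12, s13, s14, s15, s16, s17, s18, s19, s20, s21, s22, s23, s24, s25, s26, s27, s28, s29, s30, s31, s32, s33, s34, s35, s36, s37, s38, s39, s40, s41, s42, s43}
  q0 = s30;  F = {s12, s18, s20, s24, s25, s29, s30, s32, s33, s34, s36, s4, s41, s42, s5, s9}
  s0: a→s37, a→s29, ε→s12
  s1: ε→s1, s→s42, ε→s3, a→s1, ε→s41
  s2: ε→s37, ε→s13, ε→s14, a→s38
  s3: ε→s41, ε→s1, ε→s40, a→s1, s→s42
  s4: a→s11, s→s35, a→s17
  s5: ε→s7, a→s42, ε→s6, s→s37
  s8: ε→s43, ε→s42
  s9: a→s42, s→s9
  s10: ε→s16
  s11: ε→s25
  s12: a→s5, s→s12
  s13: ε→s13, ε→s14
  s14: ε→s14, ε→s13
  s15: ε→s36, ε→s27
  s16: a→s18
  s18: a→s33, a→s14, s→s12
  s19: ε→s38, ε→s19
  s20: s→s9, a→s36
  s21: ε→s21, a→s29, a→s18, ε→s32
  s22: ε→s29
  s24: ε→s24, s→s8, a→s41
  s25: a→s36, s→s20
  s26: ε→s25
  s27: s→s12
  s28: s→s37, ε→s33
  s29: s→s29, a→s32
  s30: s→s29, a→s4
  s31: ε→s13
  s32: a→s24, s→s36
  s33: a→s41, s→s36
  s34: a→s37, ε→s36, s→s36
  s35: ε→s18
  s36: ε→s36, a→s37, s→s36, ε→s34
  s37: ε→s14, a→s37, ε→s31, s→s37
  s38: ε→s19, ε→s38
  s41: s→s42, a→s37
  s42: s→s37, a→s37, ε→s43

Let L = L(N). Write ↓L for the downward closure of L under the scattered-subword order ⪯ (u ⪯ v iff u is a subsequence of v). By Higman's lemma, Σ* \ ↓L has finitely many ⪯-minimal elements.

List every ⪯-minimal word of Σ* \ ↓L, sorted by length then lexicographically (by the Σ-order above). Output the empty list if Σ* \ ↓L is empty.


|Q|=44, |F|=16, |δ|=88 (40 ε).
min D↑ (16 st, q0=0, F={11}): 0:a→1,s→2 1:a→3,s→4 2:a→5,s→2 3:a→6,s→7 4:a→8,s→9 5:a→10,s→6 6:a→11,s→6 7:a→6,s→12 8:a→13,s→6 9:a→14,s→9 10:a→13,s→15 11:a→11,s→11 12:a→15,s→12 13:a→11,s→15 14:a→15,s→11 15:a→11,s→11 [Hopcroft].
'aaaa': |S_i|=[27, 25, 20, 9, 4] end={s13,s14,s31,s37} — reject; 4/4 deletions ∈↓L.
'sasa': |S_i|=[27, 22, 16, 9, 4] end={s13,s14,s31,s37} rej; 4/4 deletions ∈↓L.
'assas': |S_i|=[27, 25, 19, 13, 9, 4] end={s13,s14,s31,s37} rej; 5/5 del acc.
'saass': |S_i|=[27, 22, 16, 9, 7, 4] end={s13,s14,s31,s37} ∉↓L; 5/5 del acc.
4 minimals (antichain).

A = [aaaa, sasa, assas, saass].


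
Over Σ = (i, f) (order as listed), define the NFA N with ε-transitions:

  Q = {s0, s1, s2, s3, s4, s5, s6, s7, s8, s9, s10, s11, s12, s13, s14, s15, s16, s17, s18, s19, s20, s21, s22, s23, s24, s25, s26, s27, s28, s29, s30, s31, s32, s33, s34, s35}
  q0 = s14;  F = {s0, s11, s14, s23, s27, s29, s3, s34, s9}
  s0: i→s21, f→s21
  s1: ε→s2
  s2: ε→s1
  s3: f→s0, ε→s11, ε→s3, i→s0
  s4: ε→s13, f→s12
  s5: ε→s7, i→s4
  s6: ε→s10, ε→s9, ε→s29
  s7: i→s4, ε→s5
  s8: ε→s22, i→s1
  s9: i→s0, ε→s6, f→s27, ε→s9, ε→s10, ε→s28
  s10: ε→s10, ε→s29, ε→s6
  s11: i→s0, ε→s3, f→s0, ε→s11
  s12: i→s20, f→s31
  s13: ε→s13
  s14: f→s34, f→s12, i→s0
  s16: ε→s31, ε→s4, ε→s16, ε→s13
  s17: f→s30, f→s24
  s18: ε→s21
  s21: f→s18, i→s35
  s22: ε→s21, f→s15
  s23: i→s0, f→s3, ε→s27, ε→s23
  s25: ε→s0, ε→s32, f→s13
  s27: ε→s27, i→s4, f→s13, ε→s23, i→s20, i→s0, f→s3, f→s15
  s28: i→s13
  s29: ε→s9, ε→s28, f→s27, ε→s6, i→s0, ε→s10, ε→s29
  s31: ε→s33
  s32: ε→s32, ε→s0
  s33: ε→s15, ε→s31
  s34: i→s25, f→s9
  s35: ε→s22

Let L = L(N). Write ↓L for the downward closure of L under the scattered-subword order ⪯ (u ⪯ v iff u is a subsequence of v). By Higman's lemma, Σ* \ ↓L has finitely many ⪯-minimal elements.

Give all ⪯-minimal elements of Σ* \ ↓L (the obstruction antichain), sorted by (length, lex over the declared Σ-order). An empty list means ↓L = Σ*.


|Q|=36, |F|=9, |δ|=80 (44 ε).
min D↑ (7 st, q0=0, F={3}): 0:i→1,f→2 1:i→3,f→3 2:i→1,f→4 3:i→3,f→3 4:i→1,f→5 5:i→1,f→6 6:i→1,f→1.
'ii': run [25, 14, 6] end={s15,s18,s20,s21,s22,s35} rej; 2/2 del acc.
'if': run [25, 14, 10] end={s12,s13,s15,s18,s20,s21,s22,s31,s33,s35} — reject; 2/2 del acc.
'fffffi': |S_i|=[25, 24, 21, 16, 13, 8, 5] end={s15,s18,s21,s22,s35} rej; 6/6 deletions ∈↓L.
'ffffff': run [25, 24, 21, 16, 13, 8, 5] end={s15,s18,s21,s22,s35} rej; 6/6 del acc.
4 obstructions.

Antichain: [ii, if, fffffi, ffffff].


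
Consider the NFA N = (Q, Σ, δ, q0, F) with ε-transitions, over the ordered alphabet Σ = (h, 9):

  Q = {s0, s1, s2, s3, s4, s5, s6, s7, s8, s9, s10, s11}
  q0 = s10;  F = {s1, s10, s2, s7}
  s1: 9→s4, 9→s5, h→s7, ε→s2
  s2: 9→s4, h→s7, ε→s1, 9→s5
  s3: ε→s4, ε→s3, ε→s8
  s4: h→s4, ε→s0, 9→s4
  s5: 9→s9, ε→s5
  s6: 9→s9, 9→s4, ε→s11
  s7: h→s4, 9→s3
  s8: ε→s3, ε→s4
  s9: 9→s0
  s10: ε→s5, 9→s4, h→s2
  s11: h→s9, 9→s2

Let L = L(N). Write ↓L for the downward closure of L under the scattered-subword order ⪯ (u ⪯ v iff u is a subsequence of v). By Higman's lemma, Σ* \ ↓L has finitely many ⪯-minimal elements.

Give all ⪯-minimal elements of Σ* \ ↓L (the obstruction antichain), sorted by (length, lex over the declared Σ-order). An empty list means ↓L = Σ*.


Antichain: [9, hhh].

|Q|=12, |F|=4, |δ|=29 (11 ε).
min D↑ (4 st, q0=0, F={2}): 0:h→1,9→2 1:h→3,9→2 2:h→2,9→2 3:h→2,9→2.
'9': N↓-sim [10, 6] end={s0,s3,s4,s5,s8,s9} — reject; 1/1 single-dels accept.
'hhh': run [10, 9, 5, 2] end={s0,s4} — reject; 3/3 deletions ∈↓L.
2 obstructions.


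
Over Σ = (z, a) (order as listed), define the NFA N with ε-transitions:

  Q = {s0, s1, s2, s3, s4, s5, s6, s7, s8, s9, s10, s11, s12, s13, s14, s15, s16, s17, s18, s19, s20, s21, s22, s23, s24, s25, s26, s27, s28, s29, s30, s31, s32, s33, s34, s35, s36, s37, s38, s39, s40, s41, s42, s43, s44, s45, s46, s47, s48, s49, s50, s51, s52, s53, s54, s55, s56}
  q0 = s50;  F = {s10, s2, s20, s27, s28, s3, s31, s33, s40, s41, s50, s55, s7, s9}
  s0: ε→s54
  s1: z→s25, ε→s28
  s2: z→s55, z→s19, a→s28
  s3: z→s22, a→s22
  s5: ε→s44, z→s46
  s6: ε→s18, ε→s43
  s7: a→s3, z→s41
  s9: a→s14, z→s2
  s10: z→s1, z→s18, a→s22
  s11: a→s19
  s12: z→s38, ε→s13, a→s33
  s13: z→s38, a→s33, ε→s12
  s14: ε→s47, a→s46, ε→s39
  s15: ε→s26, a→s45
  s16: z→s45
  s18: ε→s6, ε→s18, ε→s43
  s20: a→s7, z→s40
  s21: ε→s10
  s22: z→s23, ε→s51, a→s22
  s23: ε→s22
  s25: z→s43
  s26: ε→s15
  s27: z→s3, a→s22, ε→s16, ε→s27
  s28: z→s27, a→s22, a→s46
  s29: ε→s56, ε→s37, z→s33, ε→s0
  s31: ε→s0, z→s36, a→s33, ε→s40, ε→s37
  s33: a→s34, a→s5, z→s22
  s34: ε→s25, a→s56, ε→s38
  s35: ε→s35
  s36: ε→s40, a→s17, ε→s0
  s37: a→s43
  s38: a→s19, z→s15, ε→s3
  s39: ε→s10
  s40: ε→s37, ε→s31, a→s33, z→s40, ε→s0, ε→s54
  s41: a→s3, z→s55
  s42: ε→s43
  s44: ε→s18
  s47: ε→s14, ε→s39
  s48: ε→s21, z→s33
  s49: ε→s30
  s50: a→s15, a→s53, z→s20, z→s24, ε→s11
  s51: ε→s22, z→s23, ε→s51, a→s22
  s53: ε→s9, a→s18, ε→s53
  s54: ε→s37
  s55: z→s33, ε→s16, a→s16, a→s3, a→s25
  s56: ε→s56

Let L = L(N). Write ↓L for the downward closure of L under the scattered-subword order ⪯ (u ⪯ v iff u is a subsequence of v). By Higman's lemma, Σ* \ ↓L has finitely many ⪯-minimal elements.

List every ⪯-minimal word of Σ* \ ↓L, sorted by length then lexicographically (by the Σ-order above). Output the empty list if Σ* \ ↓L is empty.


|Q|=57, |F|=14, |δ|=109 (50 ε).
min D↑ (14 st, q0=0, F={12}): 0:z→1,a→2 1:z→3,a→4 2:z→5,a→6 3:z→3,a→7 4:z→8,a→9 5:z→10,a→11 6:z→11,a→12 7:z→12,a→9 8:z→10,a→9 9:z→12,a→12 10:z→7,a→9 11:z→13,a→12 12:z→12,a→12 13:z→9,a→12 (ε-aug+det+¬).
'aaa': run [44, 34, 26, 7] end={s19,s22,s23,s45,s46,s51,s56} ∉↓L; 3/3 del acc.
'zzaz': N↓-sim [44, 36, 30, 21, 8] end={s15,s22,s23,s26,s43,s45,s46,s51} rej; 4/4 single-dels accept.
'zaaz': run [44, 36, 26, 19, 8] end={s15,s22,s23,s26,s43,s45,s46,s51} — reject; 4/4 single-dels accept.
'azzzz': |S_i|=[44, 34, 26, 22, 19, 8] end={s15,s22,s23,s26,s43,s45,s46,s51} — reject; 5/5 del acc.
4 minimals (antichain).

min(Σ*\↓L) = [aaa, zzaz, zaaz, azzzz].


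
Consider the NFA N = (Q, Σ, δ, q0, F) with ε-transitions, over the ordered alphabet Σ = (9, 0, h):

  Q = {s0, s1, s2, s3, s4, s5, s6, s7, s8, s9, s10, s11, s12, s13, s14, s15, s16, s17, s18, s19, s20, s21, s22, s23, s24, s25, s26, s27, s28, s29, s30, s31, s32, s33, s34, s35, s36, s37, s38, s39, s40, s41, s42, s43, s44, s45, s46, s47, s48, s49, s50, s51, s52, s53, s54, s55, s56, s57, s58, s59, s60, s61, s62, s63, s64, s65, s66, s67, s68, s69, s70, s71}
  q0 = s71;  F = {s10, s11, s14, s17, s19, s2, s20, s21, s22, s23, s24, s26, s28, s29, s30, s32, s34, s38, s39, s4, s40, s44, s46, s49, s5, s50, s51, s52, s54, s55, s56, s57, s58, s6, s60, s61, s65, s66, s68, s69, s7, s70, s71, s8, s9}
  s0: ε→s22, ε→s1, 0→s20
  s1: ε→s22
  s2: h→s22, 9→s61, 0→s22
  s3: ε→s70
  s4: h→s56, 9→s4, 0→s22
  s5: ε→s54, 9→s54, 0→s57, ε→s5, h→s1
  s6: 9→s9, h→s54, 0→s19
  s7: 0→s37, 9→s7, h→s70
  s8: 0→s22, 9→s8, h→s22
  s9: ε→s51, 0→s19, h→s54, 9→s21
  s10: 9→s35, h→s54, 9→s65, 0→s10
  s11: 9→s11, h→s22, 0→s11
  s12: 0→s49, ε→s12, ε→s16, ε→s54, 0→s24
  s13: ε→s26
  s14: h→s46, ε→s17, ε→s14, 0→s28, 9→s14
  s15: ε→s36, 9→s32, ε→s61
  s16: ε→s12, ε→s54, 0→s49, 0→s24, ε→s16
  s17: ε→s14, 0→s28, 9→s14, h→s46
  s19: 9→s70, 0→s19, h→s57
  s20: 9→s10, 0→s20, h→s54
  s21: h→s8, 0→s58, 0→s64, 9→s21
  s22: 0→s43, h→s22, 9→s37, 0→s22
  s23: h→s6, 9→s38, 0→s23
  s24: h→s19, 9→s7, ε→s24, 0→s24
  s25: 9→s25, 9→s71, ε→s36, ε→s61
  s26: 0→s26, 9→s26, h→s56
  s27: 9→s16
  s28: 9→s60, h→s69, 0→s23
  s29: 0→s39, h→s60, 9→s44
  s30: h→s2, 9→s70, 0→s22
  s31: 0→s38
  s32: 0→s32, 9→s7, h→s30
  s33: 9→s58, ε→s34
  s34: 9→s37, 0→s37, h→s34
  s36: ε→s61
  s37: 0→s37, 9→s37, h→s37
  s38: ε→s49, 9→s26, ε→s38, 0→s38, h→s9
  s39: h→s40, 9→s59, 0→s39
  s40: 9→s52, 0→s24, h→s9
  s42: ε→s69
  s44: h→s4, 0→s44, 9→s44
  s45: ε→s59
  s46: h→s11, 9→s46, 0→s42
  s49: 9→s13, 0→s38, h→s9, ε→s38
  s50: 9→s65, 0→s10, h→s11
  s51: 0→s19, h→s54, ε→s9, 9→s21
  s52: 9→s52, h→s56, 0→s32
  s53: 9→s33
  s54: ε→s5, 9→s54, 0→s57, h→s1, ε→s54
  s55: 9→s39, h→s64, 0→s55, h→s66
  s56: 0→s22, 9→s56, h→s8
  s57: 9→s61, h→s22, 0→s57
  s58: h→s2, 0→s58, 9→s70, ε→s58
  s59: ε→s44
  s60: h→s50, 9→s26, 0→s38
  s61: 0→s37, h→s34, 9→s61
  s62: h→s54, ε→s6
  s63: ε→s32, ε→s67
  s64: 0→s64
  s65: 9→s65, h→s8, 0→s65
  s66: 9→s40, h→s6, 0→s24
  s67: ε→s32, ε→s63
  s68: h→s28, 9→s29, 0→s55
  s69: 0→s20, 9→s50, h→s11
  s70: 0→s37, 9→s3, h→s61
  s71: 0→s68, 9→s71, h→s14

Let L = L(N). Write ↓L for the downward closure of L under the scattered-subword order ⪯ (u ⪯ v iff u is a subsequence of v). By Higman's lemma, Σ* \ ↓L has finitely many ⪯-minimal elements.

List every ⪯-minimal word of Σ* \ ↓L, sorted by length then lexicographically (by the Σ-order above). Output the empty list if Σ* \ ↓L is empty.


min(Σ*\↓L) = [hhhh9, 099h09, 00h090].

|Q|=72, |F|=45, |δ|=195 (39 ε).
min D↑ (42 st, q0=0, F={31}): 0:9→0,0→1,h→2 1:9→3,0→4,h→5 2:9→2,0→5,h→6 3:9→7,0→8,h→9 4:9→8,0→4,h→10 5:9→9,0→11,h→12 6:9→6,0→12,h→13 7:9→7,0→7,h→14 8:9→7,0→8,h→15 9:9→16,0→17,h→18 10:9→15,0→19,h→20 11:9→17,0→11,h→20 12:9→18,0→21,h→13 13:9→13,0→13,h→22 14:9→14,0→22,h→23 15:9→24,0→19,h→25 16:9→16,0→16,h→23 17:9→16,0→17,h→25 18:9→26,0→27,h→13 19:9→28,0→19,h→29 20:9→25,0→29,h→30 21:9→27,0→21,h→30 22:9→31,0→22,h→22 23:9→23,0→22,h→32 24:9→24,0→33,h→23 25:9→34,0→29,h→30 26:9→26,0→26,h→32 27:9→26,0→27,h→30 28:9→28,0→31,h→35 29:9→35,0→29,h→36 30:9→30,0→36,h→22 31:9→31,0→31,h→31 32:9→32,0→22,h→22 33:9→28,0→33,h→37 34:9→34,0→38,h→32 35:9→35,0→31,h→39 36:9→39,0→36,h→22 37:9→35,0→22,h→40 38:9→35,0→38,h→40 39:9→39,0→31,h→41 40:9→39,0→22,h→22 41:9→31,0→31,h→41 (ε-aug+det+¬).
'hhhh9': N↓-sim [54, 47, 31, 12, 5, 1] end={s37} rej; 5/5 deletions ∈↓L.
'099h09': run [54, 50, 41, 29, 13, 3, 1] end={s37} — reject; 6/6 single-dels accept.
'00h090': N↓-sim [54, 50, 43, 29, 16, 6, 1] end={s37} — reject; 6/6 deletions ∈↓L.
3 minimals (antichain).


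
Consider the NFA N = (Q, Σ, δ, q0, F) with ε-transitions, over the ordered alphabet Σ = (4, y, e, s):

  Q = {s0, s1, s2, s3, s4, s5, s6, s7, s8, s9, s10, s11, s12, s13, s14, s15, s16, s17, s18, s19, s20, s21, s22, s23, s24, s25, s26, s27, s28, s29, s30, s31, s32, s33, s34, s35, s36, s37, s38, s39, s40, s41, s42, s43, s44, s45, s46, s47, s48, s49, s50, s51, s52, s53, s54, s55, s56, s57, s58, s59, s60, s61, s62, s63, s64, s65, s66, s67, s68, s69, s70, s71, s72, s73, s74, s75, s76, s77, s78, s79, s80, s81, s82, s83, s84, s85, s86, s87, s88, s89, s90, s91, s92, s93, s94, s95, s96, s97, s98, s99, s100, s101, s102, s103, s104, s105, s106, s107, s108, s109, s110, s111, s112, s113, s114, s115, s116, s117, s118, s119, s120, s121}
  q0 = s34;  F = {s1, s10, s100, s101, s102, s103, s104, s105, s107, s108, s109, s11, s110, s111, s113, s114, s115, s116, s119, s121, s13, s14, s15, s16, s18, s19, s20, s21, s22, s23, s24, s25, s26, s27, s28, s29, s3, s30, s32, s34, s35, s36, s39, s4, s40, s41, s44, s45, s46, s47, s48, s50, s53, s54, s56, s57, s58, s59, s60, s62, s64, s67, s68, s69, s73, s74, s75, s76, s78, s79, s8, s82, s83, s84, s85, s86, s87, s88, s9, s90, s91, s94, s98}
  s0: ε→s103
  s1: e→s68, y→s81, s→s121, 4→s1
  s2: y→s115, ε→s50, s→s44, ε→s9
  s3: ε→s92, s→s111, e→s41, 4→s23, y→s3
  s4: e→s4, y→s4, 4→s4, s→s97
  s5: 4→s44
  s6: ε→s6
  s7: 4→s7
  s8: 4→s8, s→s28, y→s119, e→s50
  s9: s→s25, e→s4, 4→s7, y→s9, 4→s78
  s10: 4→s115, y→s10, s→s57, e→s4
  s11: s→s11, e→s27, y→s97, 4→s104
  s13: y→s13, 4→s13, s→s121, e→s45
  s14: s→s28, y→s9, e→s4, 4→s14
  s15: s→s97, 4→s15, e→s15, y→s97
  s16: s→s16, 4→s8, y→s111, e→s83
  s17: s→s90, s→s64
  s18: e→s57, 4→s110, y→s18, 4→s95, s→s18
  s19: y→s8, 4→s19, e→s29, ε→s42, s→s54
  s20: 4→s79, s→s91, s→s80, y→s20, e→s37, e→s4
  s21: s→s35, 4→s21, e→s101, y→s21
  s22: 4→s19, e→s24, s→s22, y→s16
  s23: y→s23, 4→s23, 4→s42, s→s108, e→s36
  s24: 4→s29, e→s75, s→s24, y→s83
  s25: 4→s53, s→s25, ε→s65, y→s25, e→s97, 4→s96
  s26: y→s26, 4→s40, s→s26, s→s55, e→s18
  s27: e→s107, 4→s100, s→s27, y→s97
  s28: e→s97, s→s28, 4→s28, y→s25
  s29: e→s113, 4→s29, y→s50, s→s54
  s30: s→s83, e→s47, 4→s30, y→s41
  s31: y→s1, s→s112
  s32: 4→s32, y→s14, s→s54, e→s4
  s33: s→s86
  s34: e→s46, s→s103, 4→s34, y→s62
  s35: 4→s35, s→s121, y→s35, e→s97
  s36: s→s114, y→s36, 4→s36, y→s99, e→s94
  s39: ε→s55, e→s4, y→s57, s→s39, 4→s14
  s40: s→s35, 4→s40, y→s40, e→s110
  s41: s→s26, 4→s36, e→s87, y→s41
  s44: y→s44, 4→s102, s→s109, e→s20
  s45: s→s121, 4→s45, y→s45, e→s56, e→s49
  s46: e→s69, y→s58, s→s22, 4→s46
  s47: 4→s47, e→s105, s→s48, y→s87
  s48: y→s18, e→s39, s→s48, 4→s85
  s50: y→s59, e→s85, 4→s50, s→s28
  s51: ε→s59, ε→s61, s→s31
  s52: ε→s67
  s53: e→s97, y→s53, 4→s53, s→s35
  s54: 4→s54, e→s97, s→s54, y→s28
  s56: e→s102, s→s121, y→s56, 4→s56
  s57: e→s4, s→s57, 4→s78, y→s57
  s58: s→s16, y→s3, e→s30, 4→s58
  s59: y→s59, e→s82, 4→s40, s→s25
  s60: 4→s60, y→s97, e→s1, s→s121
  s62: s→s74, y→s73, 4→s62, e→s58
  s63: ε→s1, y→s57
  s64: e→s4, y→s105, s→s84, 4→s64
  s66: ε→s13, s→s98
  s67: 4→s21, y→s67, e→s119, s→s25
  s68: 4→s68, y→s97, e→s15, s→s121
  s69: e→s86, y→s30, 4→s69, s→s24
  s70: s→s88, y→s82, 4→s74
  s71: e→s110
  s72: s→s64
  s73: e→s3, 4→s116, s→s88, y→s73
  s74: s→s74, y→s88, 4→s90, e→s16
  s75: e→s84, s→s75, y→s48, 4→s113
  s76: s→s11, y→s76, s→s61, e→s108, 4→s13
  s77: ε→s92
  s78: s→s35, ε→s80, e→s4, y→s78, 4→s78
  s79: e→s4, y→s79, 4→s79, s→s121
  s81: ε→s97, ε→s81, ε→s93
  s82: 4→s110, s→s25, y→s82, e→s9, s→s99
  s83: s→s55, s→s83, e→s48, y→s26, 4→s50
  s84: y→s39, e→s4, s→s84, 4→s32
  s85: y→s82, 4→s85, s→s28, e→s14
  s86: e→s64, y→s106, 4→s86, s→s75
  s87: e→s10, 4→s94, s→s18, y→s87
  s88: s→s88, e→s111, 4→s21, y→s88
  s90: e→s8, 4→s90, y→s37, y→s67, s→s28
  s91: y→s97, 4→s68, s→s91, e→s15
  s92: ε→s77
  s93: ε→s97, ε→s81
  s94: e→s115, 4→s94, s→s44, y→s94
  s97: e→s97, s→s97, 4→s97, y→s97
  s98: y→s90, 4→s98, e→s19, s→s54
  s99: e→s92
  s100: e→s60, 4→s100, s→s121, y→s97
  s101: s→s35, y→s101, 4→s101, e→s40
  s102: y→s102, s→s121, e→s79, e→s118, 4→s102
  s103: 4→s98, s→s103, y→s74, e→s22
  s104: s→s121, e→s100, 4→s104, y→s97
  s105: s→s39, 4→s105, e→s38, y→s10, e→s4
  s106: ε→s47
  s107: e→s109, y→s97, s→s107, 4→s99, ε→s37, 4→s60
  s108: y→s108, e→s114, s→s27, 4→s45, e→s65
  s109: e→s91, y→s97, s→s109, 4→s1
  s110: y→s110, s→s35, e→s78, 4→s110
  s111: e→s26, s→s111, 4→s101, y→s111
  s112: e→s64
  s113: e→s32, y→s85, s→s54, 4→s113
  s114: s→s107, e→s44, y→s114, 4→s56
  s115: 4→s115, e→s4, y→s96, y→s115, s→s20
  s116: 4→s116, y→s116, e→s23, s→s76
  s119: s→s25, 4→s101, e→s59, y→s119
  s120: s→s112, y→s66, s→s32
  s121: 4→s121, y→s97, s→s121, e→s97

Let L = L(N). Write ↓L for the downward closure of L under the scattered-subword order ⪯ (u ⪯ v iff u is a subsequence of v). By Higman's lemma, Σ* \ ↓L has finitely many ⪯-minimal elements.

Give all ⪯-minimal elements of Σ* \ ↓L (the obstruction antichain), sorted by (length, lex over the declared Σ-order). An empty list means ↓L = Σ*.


min(Σ*\↓L) = [s4se, yy4ssy, eeeees].

|Q|=122, |F|=83, |δ|=399 (23 ε).
min D↑ (84 st, q0=0, F={33}): 0:4→0,y→1,e→2,s→3 1:4→1,y→4,e→5,s→6 2:4→2,y→5,e→7,s→8 3:4→9,y→6,e→8,s→3 4:4→10,y→4,e→11,s→12 5:4→5,y→11,e→13,s→14 6:4→15,y→12,e→14,s→6 7:4→7,y→13,e→16,s→17 8:4→18,y→14,e→17,s→8 9:4→9,y→15,e→18,s→19 10:4→10,y→10,e→20,s→21 11:4→20,y→11,e→22,s→23 12:4→24,y→12,e→23,s→12 13:4→13,y→22,e→25,s→26 14:4→27,y→23,e→26,s→14 15:4→15,y→28,e→27,s→29 16:4→16,y→25,e→30,s→31 17:4→32,y→26,e→31,s→17 18:4→18,y→27,e→32,s→19 19:4→19,y→29,e→33,s→19 20:4→20,y→20,e→34,s→35 21:4→36,y→21,e→35,s→37 22:4→34,y→22,e→38,s→39 23:4→40,y→23,e→39,s→23 24:4→24,y→24,e→40,s→41 25:4→25,y→38,e→42,s→43 26:4→44,y→39,e→43,s→26 27:4→27,y→45,e→44,s→29 28:4→24,y→28,e→45,s→46 29:4→29,y→46,e→33,s→29 30:4→30,y→42,e→47,s→48 31:4→49,y→43,e→48,s→31 32:4→32,y→44,e→49,s→19 33:4→33,y→33,e→33,s→33 34:4→34,y→34,e→50,s→51 35:4→52,y→35,e→51,s→53 36:4→36,y→36,e→52,s→54 37:4→55,y→33,e→53,s→37 38:4→50,y→38,e→56,s→57 39:4→58,y→39,e→57,s→39 40:4→40,y→40,e→58,s→41 41:4→41,y→41,e→33,s→54 42:4→42,y→56,e→47,s→59 43:4→60,y→57,e→59,s→43 44:4→44,y→61,e→60,s→29 45:4→40,y→45,e→61,s→46 46:4→62,y→46,e→33,s→46 47:4→47,y→47,e→47,s→33 48:4→63,y→59,e→47,s→48 49:4→49,y→60,e→63,s→19 50:4→50,y→50,e→64,s→65 51:4→66,y→51,e→65,s→67 52:4→52,y→52,e→66,s→54 53:4→68,y→33,e→67,s→53 54:4→54,y→33,e→33,s→54 55:4→55,y→33,e→68,s→54 56:4→64,y→56,e→47,s→69 57:4→70,y→57,e→69,s→57 58:4→58,y→58,e→70,s→41 59:4→71,y→69,e→47,s→59 60:4→60,y→72,e→71,s→29 61:4→58,y→61,e→72,s→46 62:4→62,y→62,e→33,s→41 63:4→63,y→71,e→47,s→19 64:4→64,y→64,e→47,s→73 65:4→74,y→65,e→73,s→75 66:4→66,y→66,e→74,s→54 67:4→76,y→33,e→75,s→67 68:4→68,y→33,e→76,s→54 69:4→77,y→69,e→47,s→69 70:4→70,y→70,e→77,s→41 71:4→71,y→78,e→47,s→29 72:4→70,y→72,e→78,s→46 73:4→79,y→73,e→47,s→80 74:4→74,y→74,e→79,s→54 75:4→81,y→33,e→80,s→75 76:4→76,y→33,e→81,s→54 77:4→77,y→77,e→47,s→41 78:4→77,y→78,e→47,s→46 79:4→79,y→79,e→47,s→54 80:4→82,y→33,e→83,s→80 81:4→81,y→33,e→82,s→54 82:4→82,y→33,e→83,s→54 83:4→83,y→33,e→83,s→33 (ε-aug+det+¬).
's4se': run [102, 80, 53, 12, 3] end={s77,s92,s97} rej; 4/4 deletions ∈↓L.
'yy4ssy': N↓-sim [102, 86, 68, 51, 36, 21, 3] end={s81,s93,s97} — reject; 6/6 deletions ∈↓L.
'eeeees': N↓-sim [102, 86, 70, 54, 34, 5, 1] end={s97} rej; 6/6 del acc.
3 obstructions.
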